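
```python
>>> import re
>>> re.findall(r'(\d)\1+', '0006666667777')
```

A backreference is literal: `\1` must see the identical characters the first group matched.
With a single group, `findall` returns only what that group captured — 3 items.

['0', '6', '7']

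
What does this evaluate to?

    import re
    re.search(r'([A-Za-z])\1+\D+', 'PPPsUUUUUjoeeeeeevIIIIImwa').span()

`\1` has to match the exact text group 1 already captured.
`search` walks the string left to right and returns the first match it finds.
The match spans [0:26] → 'PPPsUUUUUjoeeeeeevIIIIImwa'.
Captured: group 1 = 'P'.

(0, 26)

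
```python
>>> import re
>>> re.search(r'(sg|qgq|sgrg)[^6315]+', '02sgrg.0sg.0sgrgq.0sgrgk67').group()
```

`re.search` scans for the first position where the pattern succeeds.
The match spans [2:24] → 'sgrg.0sg.0sgrgq.0sgrgk'.
Captured: group 1 = 'sg'.

'sgrg.0sg.0sgrgq.0sgrgk'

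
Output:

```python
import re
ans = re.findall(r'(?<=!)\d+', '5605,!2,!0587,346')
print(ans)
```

['2', '0587']

Lookahead/lookbehind check context without consuming it, so the matched span excludes the asserted characters.
Scanning left to right: at [6:7] → '2'; at [9:13] → '0587'.
Since nothing is captured, `findall` lists the 2 matched substrings directly.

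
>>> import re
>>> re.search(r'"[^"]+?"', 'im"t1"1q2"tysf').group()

'"t1"'

The match spans [2:6] → '"t1"'.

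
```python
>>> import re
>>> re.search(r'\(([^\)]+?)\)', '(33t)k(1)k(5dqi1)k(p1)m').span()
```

`re.search` scans for the first position where the pattern succeeds.
The match spans [0:5] → '(33t)'.
Captured: group 1 = '33t'.

(0, 5)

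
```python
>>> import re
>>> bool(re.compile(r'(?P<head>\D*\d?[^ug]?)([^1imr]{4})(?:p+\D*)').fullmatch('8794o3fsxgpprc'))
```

False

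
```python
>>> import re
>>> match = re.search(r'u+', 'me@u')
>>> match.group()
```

'u'

The pattern matches one or more of a literal 'u'.
`re.search` scans for the first position where the pattern succeeds.
The match spans [3:4] → 'u'.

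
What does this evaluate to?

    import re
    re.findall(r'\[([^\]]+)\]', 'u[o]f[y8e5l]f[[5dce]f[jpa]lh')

Because there's exactly one group, `findall` drops the full match and keeps group 1 from each hit.

['o', 'y8e5l', '[5dce', 'jpa']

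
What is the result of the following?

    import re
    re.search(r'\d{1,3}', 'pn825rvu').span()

(2, 5)

This matches 1 to 3 of a digit.
`re.search` tries every starting position until one works.
The match spans [2:5] → '825'.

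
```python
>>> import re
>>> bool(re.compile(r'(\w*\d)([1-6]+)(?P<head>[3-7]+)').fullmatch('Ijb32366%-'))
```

False

This matches zero or more of a word character, then a digit (captured); then one or more of a character in [1-6] (captured); then one or more of a character in [3-7] (captured as 'head').
`re.fullmatch` requires the pattern to consume the entire string.
Here the pattern can't cover the whole string, so the call returns None, and `bool(None)` is False.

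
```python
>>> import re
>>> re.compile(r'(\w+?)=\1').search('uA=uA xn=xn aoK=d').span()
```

(0, 5)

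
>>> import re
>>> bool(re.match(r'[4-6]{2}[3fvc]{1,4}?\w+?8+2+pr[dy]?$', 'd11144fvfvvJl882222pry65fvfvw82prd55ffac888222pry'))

False

`re.match` won't scan ahead — the pattern has to work from the very first character.
Here the pattern fails at index 0, so the call returns None, and `bool(None)` is False.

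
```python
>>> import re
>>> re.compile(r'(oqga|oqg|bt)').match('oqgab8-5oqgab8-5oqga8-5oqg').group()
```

'oqga'

`|` is ordered: at each position the engine commits to the first alternative that works.
`re.match` won't scan ahead — the pattern has to work from the very first character.
The match spans [0:4] → 'oqga'.
Captured: group 1 = 'oqga'.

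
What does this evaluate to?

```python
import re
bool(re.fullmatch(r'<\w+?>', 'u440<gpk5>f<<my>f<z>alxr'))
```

False

`re.fullmatch` requires the pattern to consume the entire string.
Here the pattern can't cover the whole string, so the call returns None, and `bool(None)` is False.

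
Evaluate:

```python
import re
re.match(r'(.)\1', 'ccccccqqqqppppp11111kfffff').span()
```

(0, 2)

`match` is anchored at position 0; if the pattern doesn't fit there, it returns None.
The match spans [0:2] → 'cc'.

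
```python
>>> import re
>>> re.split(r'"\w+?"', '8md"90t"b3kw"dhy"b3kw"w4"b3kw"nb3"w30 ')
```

['8md', 'b3kw', 'b3kw', 'b3kw', 'w30 ']

Each match becomes a cut point; 5 segments remain.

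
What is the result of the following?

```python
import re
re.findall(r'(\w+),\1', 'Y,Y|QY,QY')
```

`\1` has to match the exact text group 1 already captured.
Walking the string: at [0:3] match 'Y,Y', group 1 = 'Y'; at [4:9] match 'QY,QY', group 1 = 'QY'.
`findall` collects group 1 from each match (2 total).

['Y', 'QY']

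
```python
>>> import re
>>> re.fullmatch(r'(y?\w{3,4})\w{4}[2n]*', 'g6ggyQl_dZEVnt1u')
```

The pattern matches optionally the literal 'y', then 3 to 4 of a word character (captured); then exactly 4 of a word character, then zero or more of one of [2n].
For `fullmatch`, every character of the input must be accounted for by the pattern.
Here there's no way to consume every character, so the call returns None.

None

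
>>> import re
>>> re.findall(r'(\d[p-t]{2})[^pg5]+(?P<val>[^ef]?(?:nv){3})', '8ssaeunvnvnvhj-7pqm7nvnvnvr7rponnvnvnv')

[('8ss', 'nvnvnv'), ('7pq', 'nvnvnv'), ('7rp', 'nvnvnv')]

Pattern: a digit, then exactly 2 of a character in [p-t] (captured); then one or more of any character except [pg5]; then optionally any character except [ef], then the literal 'nv' repeated 3 times (captured as 'val').
`findall` packs the 2 group values into a tuple for every match.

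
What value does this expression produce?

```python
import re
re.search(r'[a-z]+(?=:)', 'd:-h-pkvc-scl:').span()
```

The lookaround is zero-width — it requires the adjacent text to match without consuming it, so the asserted text isn't part of the match.
`re.search` scans for the first position where the pattern succeeds.
The match spans [0:1] → 'd'.

(0, 1)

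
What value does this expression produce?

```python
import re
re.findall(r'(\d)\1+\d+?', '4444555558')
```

['4', '5']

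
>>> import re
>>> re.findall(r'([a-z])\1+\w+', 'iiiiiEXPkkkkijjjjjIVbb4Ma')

['i']

`\1` is not a pattern — it's the concrete string captured by group 1, re-applied verbatim.
`findall` collects group 1 from the one match (1 total).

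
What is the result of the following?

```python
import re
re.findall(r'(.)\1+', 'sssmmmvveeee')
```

`\1` has to match the exact text group 1 already captured.
Matches: at [0:3] match 'sss', group 1 = 's'; at [3:6] match 'mmm', group 1 = 'm'; at [6:8] match 'vv', group 1 = 'v'; at [8:12] match 'eeee', group 1 = 'e'.
Because there's exactly one group, `findall` drops the full match and keeps group 1 from each hit.

['s', 'm', 'v', 'e']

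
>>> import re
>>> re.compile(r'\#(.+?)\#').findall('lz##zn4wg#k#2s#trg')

['#zn4wg', '2s']

A `+?`/`*?`/`{m,n}?` starts at its minimum and grows only as far as needed for what follows to match.
Walking the string: at [2:10] match '##zn4wg#', group 1 = '#zn4wg'; at [11:15] match '#2s#', group 1 = '2s'.
With a single group, `findall` returns only what that group captured — 2 items.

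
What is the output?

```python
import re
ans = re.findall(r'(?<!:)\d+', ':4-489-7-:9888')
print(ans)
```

Because the assertion is negative and zero-width, positions next to the forbidden text are skipped.
`findall` yields the raw match text (3 of them) because the pattern has no groups.

['489', '7', '888']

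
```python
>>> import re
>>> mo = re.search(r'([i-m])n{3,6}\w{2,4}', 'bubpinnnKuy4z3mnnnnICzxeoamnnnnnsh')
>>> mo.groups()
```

The pattern matches a character in [i-m] (captured); then 3 to 6 of the literal 'n', then 2 to 4 of a word character.
`re.search` tries every starting position until one works.
The match spans [4:12] → 'innnKuy4'.
Captured: group 1 = 'i'.

('i',)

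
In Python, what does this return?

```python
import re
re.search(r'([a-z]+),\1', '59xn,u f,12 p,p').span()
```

After group 1 captures some text, `\1` only succeeds where that same text appears again.
The match spans [12:15] → 'p,p'.

(12, 15)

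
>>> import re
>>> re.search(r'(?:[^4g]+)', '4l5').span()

The pattern matches one or more of any character except [4g] (non-capturing group).
The match spans [1:3] → 'l5'.

(1, 3)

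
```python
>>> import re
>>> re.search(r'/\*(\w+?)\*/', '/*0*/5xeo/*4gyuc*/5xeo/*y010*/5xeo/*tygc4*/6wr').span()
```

The match spans [0:5] → '/*0*/'.

(0, 5)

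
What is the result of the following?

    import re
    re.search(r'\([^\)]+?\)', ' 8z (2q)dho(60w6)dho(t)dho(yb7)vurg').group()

'(2q)'

The match spans [4:8] → '(2q)'.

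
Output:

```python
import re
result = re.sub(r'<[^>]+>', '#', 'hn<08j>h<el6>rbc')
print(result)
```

Every occurrence is swapped for '#'.

hn#h#rbc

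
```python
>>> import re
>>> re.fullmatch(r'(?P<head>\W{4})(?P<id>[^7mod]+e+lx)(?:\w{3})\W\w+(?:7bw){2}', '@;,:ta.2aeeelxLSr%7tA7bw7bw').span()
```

This matches exactly 4 of a non-word character (captured as 'head'); then one or more of any character except [7mod], then one or more of a literal 'e', then the literal 'lx' (captured as 'id'); then exactly 3 of a word character (non-capturing group); then a non-word character, then one or more of a word character, then the literal '7bw' repeated 2 times.
For `fullmatch`, every character of the input must be accounted for by the pattern.
The match spans [0:27] → '@;,:ta.2aeeelxLSr%7tA7bw7bw'.
Captured: group 1 = '@;,:', group 2 = 'ta.2aeeelx'.

(0, 27)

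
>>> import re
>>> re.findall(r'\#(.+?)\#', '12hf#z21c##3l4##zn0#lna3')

With the lazy modifier that quantifier settles for the fewest repetitions that let the rest of the pattern succeed (the atoms after it are unaffected and can still be greedy).
Matches: at [4:10] match '#z21c#', group 1 = 'z21c'; at [10:15] match '#3l4#', group 1 = '3l4'; at [15:20] match '#zn0#', group 1 = 'zn0'.
With a single group, `findall` returns only what that group captured — 3 items.

['z21c', '3l4', 'zn0']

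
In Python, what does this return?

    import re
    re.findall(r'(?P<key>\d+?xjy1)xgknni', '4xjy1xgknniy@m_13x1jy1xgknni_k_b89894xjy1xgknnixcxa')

Pattern: one or more of a digit (lazy), then the literal 'xj', then the literal 'y1' (captured as 'key'); then the literal 'xgk', then the literal 'nni'.
Matches: at [0:11] match '4xjy1xgknni', group 1 = '4xjy1'; at [32:47] match '89894xjy1xgknni', group 1 = '89894xjy1'.
One capturing group, so `findall` returns just the captured substring from each match — 2 in all.

['4xjy1', '89894xjy1']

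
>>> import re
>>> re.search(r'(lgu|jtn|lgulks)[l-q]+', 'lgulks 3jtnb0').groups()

('lgu',)

`re.search` scans for the first position where the pattern succeeds.
The match spans [0:4] → 'lgul'.
Captured: group 1 = 'lgu'.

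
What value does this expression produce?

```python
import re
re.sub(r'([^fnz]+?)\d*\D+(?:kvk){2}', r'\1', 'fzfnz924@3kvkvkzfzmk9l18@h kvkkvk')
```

With the lazy modifier that quantifier settles for the fewest repetitions that let the rest of the pattern succeed (the atoms after it are unaffected and can still be greedy).
Each match is replaced using the text its own group 1 captured.

'fzfnz924@3kvkvkzfzmk9l'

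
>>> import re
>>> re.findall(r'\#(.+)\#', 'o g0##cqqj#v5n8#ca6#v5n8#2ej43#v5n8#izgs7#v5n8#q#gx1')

Because there's exactly one group, `findall` drops the full match and keeps group 1 from the one hit.

['#cqqj#v5n8#ca6#v5n8#2ej43#v5n8#izgs7#v5n8#q']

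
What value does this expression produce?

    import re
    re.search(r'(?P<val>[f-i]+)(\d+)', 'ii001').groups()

('ii', '001')

Pattern: one or more of a character in [f-i] (captured as 'val'); then one or more of a digit (captured).
`re.search` tries every starting position until one works.
The match spans [0:5] → 'ii001'.
Captured: group 1 = 'ii', group 2 = '001'.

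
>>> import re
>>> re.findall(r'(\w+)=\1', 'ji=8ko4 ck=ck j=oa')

The backreference `\1` re-matches whatever the first group consumed, character for character.
Matches: at [8:13] match 'ck=ck', group 1 = 'ck'.
`findall` collects group 1 from the one match (1 total).

['ck']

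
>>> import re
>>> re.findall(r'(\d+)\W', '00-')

['00']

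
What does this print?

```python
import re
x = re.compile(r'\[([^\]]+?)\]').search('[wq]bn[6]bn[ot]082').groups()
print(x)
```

`re.search` tries every starting position until one works.
The match spans [0:4] → '[wq]'.
Captured: group 1 = 'wq'.

('wq',)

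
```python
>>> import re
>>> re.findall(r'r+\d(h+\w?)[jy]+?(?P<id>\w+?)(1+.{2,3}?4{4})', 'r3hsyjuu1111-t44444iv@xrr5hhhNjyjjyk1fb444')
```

The pattern matches one or more of a literal 'r', then a digit; then one or more of a literal 'h', then optionally a word character (captured); then one or more of one of [jy] (lazy); then one or more of a word character (lazy) (captured as 'id'); then one or more of a literal '1', then 2 to 3 of any character (lazy), then exactly 4 of a literal '4' (captured).
Scanning left to right: at [0:18] match 'r3hsyjuu1111-t4444', groups = ('hs', 'juu', '1111-t4444').
With 3 capturing groups, `findall` returns a 3-tuple per match.

[('hs', 'juu', '1111-t4444')]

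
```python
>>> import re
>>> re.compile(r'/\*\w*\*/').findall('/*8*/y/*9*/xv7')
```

['/*8*/', '/*9*/']

Matches: at [0:5] → '/*8*/'; at [6:11] → '/*9*/'.
With no groups in the pattern, `findall` gives back each whole match — 2 here.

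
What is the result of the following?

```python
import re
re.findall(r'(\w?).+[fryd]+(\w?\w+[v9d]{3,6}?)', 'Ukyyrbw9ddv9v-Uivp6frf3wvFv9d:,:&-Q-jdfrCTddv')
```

[('U', 'CTddv')]

This matches optionally a word character (captured); then one or more of any character, then one or more of one of [fryd]; then optionally a word character, then one or more of a word character, then 3 to 6 of one of [v9d] (lazy) (captured).
Walking the string: at [0:45] match 'Ukyyrbw9ddv9v-Uivp6frf3wvFv9d:,:&-Q-jdfrCTddv', groups = ('U', 'CTddv').
Multiple groups make `findall` return tuples — one 2-tuple for the one match.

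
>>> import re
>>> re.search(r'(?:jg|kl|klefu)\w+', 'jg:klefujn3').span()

(3, 11)

The match spans [3:11] → 'klefujn3'.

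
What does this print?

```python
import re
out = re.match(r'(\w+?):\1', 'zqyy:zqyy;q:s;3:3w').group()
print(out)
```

`\1` is not a pattern — it's the concrete string captured by group 1, re-applied verbatim.
`re.match` only tries the pattern at the start of the string.
The match spans [0:9] → 'zqyy:zqyy'.
Captured: group 1 = 'zqyy'.

zqyy:zqyy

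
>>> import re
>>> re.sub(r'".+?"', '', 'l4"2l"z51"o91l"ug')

Lazy quantifiers expand one character at a time until the remainder of the pattern can match.
Matches: at [2:6] → '"2l"'; at [9:15] → '"o91l"'.
Each match is replaced by ''.

'l4z51ug'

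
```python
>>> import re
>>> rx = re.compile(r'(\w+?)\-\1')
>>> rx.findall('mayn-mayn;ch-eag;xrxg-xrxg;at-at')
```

`\1` has to match the exact text group 1 already captured.
Walking the string: at [0:9] match 'mayn-mayn', group 1 = 'mayn'; at [17:26] match 'xrxg-xrxg', group 1 = 'xrxg'; at [27:32] match 'at-at', group 1 = 'at'.
With a single group, `findall` returns only what that group captured — 3 items.

['mayn', 'xrxg', 'at']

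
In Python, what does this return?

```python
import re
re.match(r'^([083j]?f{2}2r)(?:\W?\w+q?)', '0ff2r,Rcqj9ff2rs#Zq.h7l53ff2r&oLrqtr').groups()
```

The match spans [0:16] → '0ff2r,Rcqj9ff2rs'.
Captured: group 1 = '0ff2r'.

('0ff2r',)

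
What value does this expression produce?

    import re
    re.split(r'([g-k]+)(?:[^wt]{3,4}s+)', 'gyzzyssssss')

['', 'g', '']

Pattern: one or more of a character in [g-k] (captured); then 3 to 4 of any character except [wt], then one or more of a literal 's' (non-capturing group).
Matches to split on: at [0:11] → 'gyzzyssssss'.
`re.split` interleaves the captured-group text with the surrounding fragments.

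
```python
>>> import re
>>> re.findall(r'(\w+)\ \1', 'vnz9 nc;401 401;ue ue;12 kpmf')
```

['401', 'ue']

`\1` is not a pattern — it's the concrete string captured by group 1, re-applied verbatim.
Scanning left to right: at [8:15] match '401 401', group 1 = '401'; at [16:21] match 'ue ue', group 1 = 'ue'.
With a single group, `findall` returns only what that group captured — 2 items.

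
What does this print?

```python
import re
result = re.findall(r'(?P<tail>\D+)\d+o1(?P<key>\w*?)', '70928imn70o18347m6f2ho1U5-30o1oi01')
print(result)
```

[('imn', ''), ('-', '')]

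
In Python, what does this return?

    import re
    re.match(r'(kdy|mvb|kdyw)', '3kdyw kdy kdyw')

`match` is anchored at position 0; if the pattern doesn't fit there, it returns None.
Here the string doesn't start with a match, so the call returns None.

None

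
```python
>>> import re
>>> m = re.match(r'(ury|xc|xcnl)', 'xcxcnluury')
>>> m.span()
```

`re.match` won't scan ahead — the pattern has to work from the very first character.
The match spans [0:2] → 'xc'.
Captured: group 1 = 'xc'.

(0, 2)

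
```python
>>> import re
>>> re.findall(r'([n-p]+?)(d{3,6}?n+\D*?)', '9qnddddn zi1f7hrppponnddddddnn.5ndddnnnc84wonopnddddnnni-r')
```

Pattern: one or more of a character in [n-p] (lazy) (captured); then 3 to 6 of a literal 'd' (lazy), then one or more of a literal 'n', then zero or more of a non-digit (lazy) (captured).
A non-greedy quantifier consumes as few characters as it can — just enough that the remainder of the pattern still matches from where it stops; whatever follows it matches normally.
Scanning left to right: at [2:8] match 'nddddn', groups = ('n', 'ddddn'); at [16:30] match 'ppponnddddddnn', groups = ('ppponn', 'ddddddnn'); at [32:39] match 'ndddnnn', groups = ('n', 'dddnnn'); at [43:55] match 'onopnddddnnn', groups = ('onopn', 'ddddnnn').
With 2 capturing groups, `findall` returns a 2-tuple per match.

[('n', 'ddddn'), ('ppponn', 'ddddddnn'), ('n', 'dddnnn'), ('onopn', 'ddddnnn')]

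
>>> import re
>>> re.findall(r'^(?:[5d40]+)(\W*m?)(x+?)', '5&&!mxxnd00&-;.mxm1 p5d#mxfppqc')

2 groups means the one result is a tuple of 2 captured strings — 1 here.

[('&&!m', 'x')]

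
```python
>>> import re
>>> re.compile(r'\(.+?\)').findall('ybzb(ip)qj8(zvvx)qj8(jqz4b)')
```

Scanning left to right: at [4:8] → '(ip)'; at [11:17] → '(zvvx)'; at [20:27] → '(jqz4b)'.
No capturing groups, so `findall` returns the 3 full match strings.

['(ip)', '(zvvx)', '(jqz4b)']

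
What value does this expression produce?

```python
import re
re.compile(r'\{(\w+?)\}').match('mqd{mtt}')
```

`match` is anchored at position 0; if the pattern doesn't fit there, it returns None.
Here the pattern fails at index 0, so the call returns None.

None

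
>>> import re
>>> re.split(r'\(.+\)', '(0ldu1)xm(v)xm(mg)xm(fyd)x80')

Splitting on the pattern gives 2 pieces.

['', 'x80']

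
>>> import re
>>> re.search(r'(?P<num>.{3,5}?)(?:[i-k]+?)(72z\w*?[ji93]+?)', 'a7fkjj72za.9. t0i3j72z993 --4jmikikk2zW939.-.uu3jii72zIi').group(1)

' t0i3'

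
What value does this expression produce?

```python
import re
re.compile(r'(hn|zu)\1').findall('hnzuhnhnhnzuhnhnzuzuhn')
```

['hn', 'hn', 'zu']

The backreference `\1` re-matches whatever the first group consumed, character for character.
Matches: at [4:8] match 'hnhn', group 1 = 'hn'; at [12:16] match 'hnhn', group 1 = 'hn'; at [16:20] match 'zuzu', group 1 = 'zu'.
`findall` collects group 1 from each match (3 total).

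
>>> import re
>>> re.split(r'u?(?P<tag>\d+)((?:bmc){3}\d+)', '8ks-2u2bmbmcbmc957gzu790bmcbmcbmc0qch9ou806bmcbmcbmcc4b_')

['8ks-2u2bmbmcbmc957gz', '790', 'bmcbmcbmc0', 'qch9ou806bmcbmcbmcc4b_']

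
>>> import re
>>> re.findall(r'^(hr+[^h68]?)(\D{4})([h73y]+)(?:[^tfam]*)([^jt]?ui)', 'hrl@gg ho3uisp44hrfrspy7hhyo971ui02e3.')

This matches anchored at the start of the string; then the literal 'h', then one or more of a literal 'r', then optionally any character except [h68] (captured); then exactly 4 of a non-digit (captured); then one or more of one of [h73y] (captured); then zero or more of any character except [tfam] (non-capturing group); then optionally any character except [jt], then the literal 'ui' (captured).
Matches: at [0:12] match 'hrl@gg ho3ui', groups = ('hrl', '@gg ', 'h', 'ui').
With 4 capturing groups, `findall` returns a 4-tuple per match.

[('hrl', '@gg ', 'h', 'ui')]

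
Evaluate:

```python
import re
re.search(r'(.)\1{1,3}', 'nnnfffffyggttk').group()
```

'nnn'

`\1` has to match the exact text group 1 already captured.
`re.search` scans for the first position where the pattern succeeds.
The match spans [0:3] → 'nnn'.
Captured: group 1 = 'n'.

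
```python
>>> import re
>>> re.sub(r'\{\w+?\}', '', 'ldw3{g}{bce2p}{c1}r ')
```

'ldw3r '

Matches: at [4:7] → '{g}'; at [7:14] → '{bce2p}'; at [14:18] → '{c1}'.
`sub` substitutes '' at each match site.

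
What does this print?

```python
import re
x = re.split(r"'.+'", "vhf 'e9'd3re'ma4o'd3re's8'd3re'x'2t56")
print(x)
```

Each match becomes a cut point; 2 segments remain.

['vhf ', '2t56']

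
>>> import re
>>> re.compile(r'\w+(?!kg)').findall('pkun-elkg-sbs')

The negative lookahead/lookbehind blocks any match where the forbidden context is present.
Walking the string: at [0:4] → 'pkun'; at [5:9] → 'elkg'; at [10:13] → 'sbs'.
Since nothing is captured, `findall` lists the 3 matched substrings directly.

['pkun', 'elkg', 'sbs']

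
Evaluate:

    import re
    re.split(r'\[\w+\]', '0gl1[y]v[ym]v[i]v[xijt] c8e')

Matches to split on: at [4:7] → '[y]'; at [8:12] → '[ym]'; at [13:16] → '[i]'; at [17:23] → '[xijt]'.
The string is cut at each match, leaving 5 pieces.

['0gl1', 'v', 'v', 'v', ' c8e']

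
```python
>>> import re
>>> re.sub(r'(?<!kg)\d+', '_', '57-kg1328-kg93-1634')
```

The negative lookahead/lookbehind blocks any match where the forbidden context is present.
Every occurrence is swapped for '_'.

'_-kg1_-kg9_-_'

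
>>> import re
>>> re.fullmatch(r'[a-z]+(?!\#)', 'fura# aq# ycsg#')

None

For `fullmatch`, every character of the input must be accounted for by the pattern.
Here there's no way to consume every character, so the call returns None.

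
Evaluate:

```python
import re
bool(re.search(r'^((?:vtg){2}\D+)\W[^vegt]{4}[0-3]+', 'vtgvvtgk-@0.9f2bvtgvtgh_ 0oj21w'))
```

False

Pattern: anchored at the start of the string; then the literal 'vtg' repeated 2 times, then one or more of a non-digit (captured); then a non-word character, then exactly 4 of any character except [vegt]; then one or more of a character in [0-3].
`re.search` tries every starting position until one works.
Here nothing in the string fits, so the call returns None, and `bool(None)` is False.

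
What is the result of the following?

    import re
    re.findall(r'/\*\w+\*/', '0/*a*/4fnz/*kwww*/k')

['/*a*/', '/*kwww*/']

Scanning left to right: at [1:6] → '/*a*/'; at [10:18] → '/*kwww*/'.
`findall` yields the raw match text (2 of them) because the pattern has no groups.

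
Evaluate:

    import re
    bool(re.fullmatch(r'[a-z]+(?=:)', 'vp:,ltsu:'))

False

The `(?=…)`/`(?<=…)` assertion just peeks at neighbouring text; it doesn't advance the match position.
`re.fullmatch` is like wrapping the pattern in `^…$` (in single-line mode).
Here the string isn't matched end-to-end, so the call returns None, and `bool(None)` is False.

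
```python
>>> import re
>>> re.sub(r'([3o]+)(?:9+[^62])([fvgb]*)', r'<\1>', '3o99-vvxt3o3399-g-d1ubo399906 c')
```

Each match is replaced using the text its own group 1 captured.

'<3o>xt<3o33>-d1ub<o3>6 c'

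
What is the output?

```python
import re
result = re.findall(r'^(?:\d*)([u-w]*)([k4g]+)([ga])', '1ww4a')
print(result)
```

[('ww', '4', 'a')]

Multiple groups make `findall` return tuples — one 3-tuple for the one match.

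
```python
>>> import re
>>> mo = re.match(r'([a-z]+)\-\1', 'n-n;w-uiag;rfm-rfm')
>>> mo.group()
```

A backreference is literal: `\1` must see the identical characters the first group matched.
`re.match` only tries the pattern at the start of the string.
The match spans [0:3] → 'n-n'.
Captured: group 1 = 'n'.

'n-n'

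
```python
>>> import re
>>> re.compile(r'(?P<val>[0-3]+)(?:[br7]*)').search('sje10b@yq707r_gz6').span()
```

This matches one or more of a character in [0-3] (captured as 'val'); then zero or more of one of [br7] (non-capturing group).
The match spans [3:6] → '10b'.

(3, 6)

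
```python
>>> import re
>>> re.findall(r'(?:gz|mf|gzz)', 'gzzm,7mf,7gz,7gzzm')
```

['gz', 'mf', 'gz', 'gz']

`|` is ordered: at each position the engine commits to the first alternative that works.
With no groups in the pattern, `findall` gives back each whole match — 4 here.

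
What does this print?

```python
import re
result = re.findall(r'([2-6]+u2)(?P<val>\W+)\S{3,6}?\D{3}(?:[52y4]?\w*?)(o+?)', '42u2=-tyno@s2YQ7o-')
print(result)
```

This matches one or more of a character in [2-6], then the literal 'u2' (captured); then one or more of a non-word character (captured as 'val'); then 3 to 6 of a non-whitespace character (lazy), then exactly 3 of a non-digit; then optionally one of [52y4], then zero or more of a word character (lazy) (non-capturing group); then one or more of a literal 'o' (lazy) (captured).
Matches: at [0:17] match '42u2=-tyno@s2YQ7o', groups = ('42u2', '=-', 'o').
Multiple groups make `findall` return tuples — one 3-tuple for the one match.

[('42u2', '=-', 'o')]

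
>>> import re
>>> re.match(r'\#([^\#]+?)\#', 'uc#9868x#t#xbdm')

`match` is anchored at position 0; if the pattern doesn't fit there, it returns None.
Here position 0 doesn't satisfy it, so the call returns None.

None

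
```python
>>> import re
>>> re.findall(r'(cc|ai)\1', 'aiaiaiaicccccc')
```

['ai', 'ai', 'cc']

`\1` is not a pattern — it's the concrete string captured by group 1, re-applied verbatim.
Matches: at [0:4] match 'aiai', group 1 = 'ai'; at [4:8] match 'aiai', group 1 = 'ai'; at [8:12] match 'cccc', group 1 = 'cc'.
Because there's exactly one group, `findall` drops the full match and keeps group 1 from each hit.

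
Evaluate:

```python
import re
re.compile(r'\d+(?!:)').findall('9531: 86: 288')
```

The negative lookahead/lookbehind blocks any match where the forbidden context is present.
With no groups in the pattern, `findall` gives back each whole match — 3 here.

['953', '8', '288']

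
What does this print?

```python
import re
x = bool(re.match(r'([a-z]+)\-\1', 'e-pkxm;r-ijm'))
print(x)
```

`match` is anchored at position 0; if the pattern doesn't fit there, it returns None.
Here position 0 doesn't satisfy it, so the call returns None, and `bool(None)` is False.

False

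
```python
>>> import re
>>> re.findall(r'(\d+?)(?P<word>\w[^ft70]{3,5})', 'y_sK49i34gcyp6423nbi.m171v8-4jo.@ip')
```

A `+?`/`*?`/`{m,n}?` starts at its minimum and grows only as far as needed for what follows to match.
Multiple groups make `findall` return tuples — one 2-tuple for each match.

[('4', '9i34gc'), ('6', '423nbi'), ('1', '71v8-4')]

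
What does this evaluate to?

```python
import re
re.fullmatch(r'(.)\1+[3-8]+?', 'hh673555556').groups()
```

('h',)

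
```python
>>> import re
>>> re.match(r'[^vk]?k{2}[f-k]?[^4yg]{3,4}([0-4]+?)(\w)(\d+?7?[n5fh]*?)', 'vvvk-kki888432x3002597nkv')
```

Pattern: optionally any character except [vk], then exactly 2 of the literal 'k', then optionally a character in [f-k]; then 3 to 4 of any character except [4yg]; then one or more of a character in [0-4] (lazy) (captured); then a word character (captured); then one or more of a digit (lazy), then optionally a literal '7', then zero or more of one of [n5fh] (lazy) (captured).
With `match`, the pattern is implicitly anchored at the beginning.
Here the pattern fails at index 0, so the call returns None.

None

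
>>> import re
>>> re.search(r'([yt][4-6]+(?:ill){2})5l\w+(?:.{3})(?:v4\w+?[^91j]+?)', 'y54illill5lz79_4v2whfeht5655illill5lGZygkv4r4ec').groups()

('y54illill',)

The match spans [0:45] → 'y54illill5lz79_4v2whfeht5655illill5lGZygkv4r4'.
Captured: group 1 = 'y54illill'.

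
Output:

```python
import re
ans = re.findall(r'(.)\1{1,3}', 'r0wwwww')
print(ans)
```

After group 1 captures some text, `\1` only succeeds where that same text appears again.
Walking the string: at [2:6] match 'wwww', group 1 = 'w'.
Because there's exactly one group, `findall` drops the full match and keeps group 1 from the one hit.

['w']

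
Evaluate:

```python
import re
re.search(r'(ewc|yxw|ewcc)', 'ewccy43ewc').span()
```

(0, 3)

`|` is ordered: at each position the engine commits to the first alternative that works.
`search` walks the string left to right and returns the first match it finds.
The match spans [0:3] → 'ewc'.
Captured: group 1 = 'ewc'.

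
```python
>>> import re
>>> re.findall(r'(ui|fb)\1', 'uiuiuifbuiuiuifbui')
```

['ui', 'ui']

A backreference is literal: `\1` must see the identical characters the first group matched.
Because there's exactly one group, `findall` drops the full match and keeps group 1 from each hit.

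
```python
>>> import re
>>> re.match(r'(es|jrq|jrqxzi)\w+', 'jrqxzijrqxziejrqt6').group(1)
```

'jrq'

The regex engine tests alternatives in the order written; an earlier branch that matches wins even if a later one would match more.
`re.match` won't scan ahead — the pattern has to work from the very first character.
The match spans [0:18] → 'jrqxzijrqxziejrqt6'.
Captured: group 1 = 'jrq'.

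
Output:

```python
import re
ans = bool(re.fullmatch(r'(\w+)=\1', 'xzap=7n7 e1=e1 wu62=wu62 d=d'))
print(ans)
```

False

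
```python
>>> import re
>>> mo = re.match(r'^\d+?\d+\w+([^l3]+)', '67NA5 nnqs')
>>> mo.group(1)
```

' nnqs'

The match spans [0:10] → '67NA5 nnqs'.
Captured: group 1 = ' nnqs'.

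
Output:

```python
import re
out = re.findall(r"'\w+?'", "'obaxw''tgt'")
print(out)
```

Since nothing is captured, `findall` lists the 2 matched substrings directly.

["'obaxw'", "'tgt'"]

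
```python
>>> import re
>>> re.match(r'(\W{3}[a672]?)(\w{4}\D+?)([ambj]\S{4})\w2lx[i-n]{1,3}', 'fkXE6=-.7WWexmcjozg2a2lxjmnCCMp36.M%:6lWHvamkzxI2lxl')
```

None

`match` is anchored at position 0; if the pattern doesn't fit there, it returns None.
Here the pattern fails at index 0, so the call returns None.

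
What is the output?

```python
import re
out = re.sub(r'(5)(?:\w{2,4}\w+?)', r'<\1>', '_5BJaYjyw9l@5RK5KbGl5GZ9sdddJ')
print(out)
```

This matches a literal '5' (captured); then 2 to 4 of a word character, then one or more of a word character (lazy) (non-capturing group).
Matches: at [1:7] → '5BJaYj'; at [12:18] → '5RK5Kb'; at [20:26] → '5GZ9sd'.
The replacement refers to a captured group, so each match is rewritten using its own captured text.

_<5>yw9l@<5>Gl<5>ddJ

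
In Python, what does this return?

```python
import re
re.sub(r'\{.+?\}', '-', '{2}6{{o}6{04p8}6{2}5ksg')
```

With the lazy modifier that quantifier settles for the fewest repetitions that let the rest of the pattern succeed (the atoms after it are unaffected and can still be greedy).
Matches: at [0:3] → '{2}'; at [4:8] → '{{o}'; at [9:15] → '{04p8}'; at [16:19] → '{2}'.
`sub` substitutes '-' at each match site.

'-6-6-6-5ksg'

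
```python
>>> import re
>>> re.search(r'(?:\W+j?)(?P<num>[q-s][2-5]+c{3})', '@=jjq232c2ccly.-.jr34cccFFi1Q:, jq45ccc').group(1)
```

Pattern: one or more of a non-word character, then optionally the literal 'j' (non-capturing group); then a character in [q-s], then one or more of a character in [2-5], then exactly 3 of a literal 'c' (captured as 'num').
`search` walks the string left to right and returns the first match it finds.
The match spans [14:24] → '.-.jr34ccc'.
Captured: group 1 = 'r34ccc'.

'r34ccc'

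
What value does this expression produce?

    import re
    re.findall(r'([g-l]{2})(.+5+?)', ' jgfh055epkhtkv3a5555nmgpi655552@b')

This matches exactly 2 of a character in [g-l] (captured); then one or more of any character, then one or more of the literal '5' (lazy) (captured).
2 groups means the one result is a tuple of 2 captured strings — 1 here.

[('jg', 'fh055epkhtkv3a5555nmgpi65555')]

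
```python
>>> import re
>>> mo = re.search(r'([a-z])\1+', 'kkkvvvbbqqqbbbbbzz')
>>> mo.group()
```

'kkk'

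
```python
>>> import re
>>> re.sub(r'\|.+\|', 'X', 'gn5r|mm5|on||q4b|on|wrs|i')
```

'gn5rXi'

Every occurrence is swapped for 'X'.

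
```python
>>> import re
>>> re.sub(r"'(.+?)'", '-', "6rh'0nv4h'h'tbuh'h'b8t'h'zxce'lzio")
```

The `?` after the quantifier makes it lazy — it takes as little as possible before letting the rest of the pattern try.
Matches: at [3:10] → "'0nv4h'"; at [11:17] → "'tbuh'"; at [18:23] → "'b8t'"; at [24:30] → "'zxce'".
`sub` substitutes '-' at each match site.

'6rh-h-h-h-lzio'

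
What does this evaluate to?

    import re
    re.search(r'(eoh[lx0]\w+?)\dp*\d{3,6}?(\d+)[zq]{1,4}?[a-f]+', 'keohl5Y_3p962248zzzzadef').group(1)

'eohl5Y_'

The match spans [1:24] → 'eohl5Y_3p962248zzzzadef'.
Captured: group 1 = 'eohl5Y_', group 2 = '248'.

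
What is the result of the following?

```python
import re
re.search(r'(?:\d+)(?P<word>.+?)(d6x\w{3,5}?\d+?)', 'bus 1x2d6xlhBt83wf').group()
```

The pattern matches one or more of a digit (non-capturing group); then one or more of any character (lazy) (captured as 'word'); then the literal 'd6x', then 3 to 5 of a word character (lazy), then one or more of a digit (lazy) (captured).
`re.search` scans for the first position where the pattern succeeds.
The match spans [4:15] → '1x2d6xlhBt8'.
Captured: group 1 = 'x2', group 2 = 'd6xlhBt8'.

'1x2d6xlhBt8'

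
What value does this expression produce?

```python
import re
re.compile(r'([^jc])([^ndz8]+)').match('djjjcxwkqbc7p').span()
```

(0, 13)

Pattern: any character except [jc] (captured); then one or more of any character except [ndz8] (captured).
With `match`, the pattern is implicitly anchored at the beginning.
The match spans [0:13] → 'djjjcxwkqbc7p'.
Captured: group 1 = 'd', group 2 = 'jjjcxwkqbc7p'.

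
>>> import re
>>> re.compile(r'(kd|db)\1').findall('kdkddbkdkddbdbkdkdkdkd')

['kd', 'kd', 'db', 'kd', 'kd']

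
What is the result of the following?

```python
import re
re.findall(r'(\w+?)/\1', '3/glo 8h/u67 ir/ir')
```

`\1` is not a pattern — it's the concrete string captured by group 1, re-applied verbatim.
Scanning left to right: at [13:18] match 'ir/ir', group 1 = 'ir'.
`findall` collects group 1 from the one match (1 total).

['ir']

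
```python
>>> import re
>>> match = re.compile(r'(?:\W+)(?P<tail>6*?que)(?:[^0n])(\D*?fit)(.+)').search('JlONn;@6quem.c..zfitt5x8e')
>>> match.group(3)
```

't5x8e'

The match spans [5:25] → ';@6quem.c..zfitt5x8e'.
Captured: group 1 = '6que', group 2 = '.c..zfit', group 3 = 't5x8e'.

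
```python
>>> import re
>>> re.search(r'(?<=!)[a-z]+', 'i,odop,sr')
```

None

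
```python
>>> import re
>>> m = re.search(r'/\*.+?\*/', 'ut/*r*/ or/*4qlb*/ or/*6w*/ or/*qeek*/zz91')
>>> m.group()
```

Lazy quantifiers expand one character at a time until the remainder of the pattern can match.
`re.search` scans for the first position where the pattern succeeds.
The match spans [2:7] → '/*r*/'.

'/*r*/'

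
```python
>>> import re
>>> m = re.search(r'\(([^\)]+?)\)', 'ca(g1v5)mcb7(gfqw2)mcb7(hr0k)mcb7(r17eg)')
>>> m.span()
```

`re.search` scans for the first position where the pattern succeeds.
The match spans [2:8] → '(g1v5)'.
Captured: group 1 = 'g1v5'.

(2, 8)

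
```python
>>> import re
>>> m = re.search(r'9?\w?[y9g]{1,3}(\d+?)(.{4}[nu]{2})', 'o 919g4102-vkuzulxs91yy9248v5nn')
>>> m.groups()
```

('2', '48v5nn')

The match spans [19:31] → '91yy9248v5nn'.
Captured: group 1 = '2', group 2 = '48v5nn'.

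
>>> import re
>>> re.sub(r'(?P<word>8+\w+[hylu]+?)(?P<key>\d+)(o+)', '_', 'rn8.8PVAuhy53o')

'rn8._'

Pattern: one or more of the literal '8', then one or more of a word character, then one or more of one of [hylu] (lazy) (captured as 'word'); then one or more of a digit (captured as 'key'); then one or more of a literal 'o' (captured).
Matches: at [4:14] → '8PVAuhy53o'.
Each match is replaced by '_'.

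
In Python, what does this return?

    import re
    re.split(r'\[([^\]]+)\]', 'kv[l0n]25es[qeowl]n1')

The group in the pattern means `split` returns the separators' captures alongside the pieces.

['kv', 'l0n', '25es', 'qeowl', 'n1']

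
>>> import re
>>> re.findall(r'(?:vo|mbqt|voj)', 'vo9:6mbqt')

['vo', 'mbqt']

`findall` yields the raw match text (2 of them) because the pattern has no groups.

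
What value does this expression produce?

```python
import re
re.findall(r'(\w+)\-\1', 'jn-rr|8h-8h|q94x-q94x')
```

['8h', 'q94x']

The backreference `\1` re-matches whatever the first group consumed, character for character.
Matches: at [6:11] match '8h-8h', group 1 = '8h'; at [12:21] match 'q94x-q94x', group 1 = 'q94x'.
One capturing group, so `findall` returns just the captured substring from each match — 2 in all.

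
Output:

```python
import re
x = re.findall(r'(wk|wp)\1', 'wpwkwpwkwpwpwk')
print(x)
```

['wp']

`\1` has to match the exact text group 1 already captured.
Because there's exactly one group, `findall` drops the full match and keeps group 1 from the one hit.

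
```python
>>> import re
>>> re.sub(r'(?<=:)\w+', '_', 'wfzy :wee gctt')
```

Because the assertion is zero-width, the text it checks is not consumed and won't appear in the result.
`sub` substitutes '_' at each match site.

'wfzy :_ gctt'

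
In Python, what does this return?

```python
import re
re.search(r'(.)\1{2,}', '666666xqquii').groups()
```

('6',)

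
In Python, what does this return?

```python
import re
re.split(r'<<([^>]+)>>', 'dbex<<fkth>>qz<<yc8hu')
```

['dbex', 'fkth', 'qz<<yc8hu']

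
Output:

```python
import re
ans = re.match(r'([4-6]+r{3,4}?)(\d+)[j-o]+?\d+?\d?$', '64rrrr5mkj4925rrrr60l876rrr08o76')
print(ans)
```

The pattern matches one or more of a character in [4-6], then 3 to 4 of a literal 'r' (lazy) (captured); then one or more of a digit (captured); then one or more of a character in [j-o] (lazy), then one or more of a digit (lazy), then optionally a digit; then anchored at the end.
`re.match` only tries the pattern at the start of the string.
Here position 0 doesn't satisfy it, so the call returns None.

None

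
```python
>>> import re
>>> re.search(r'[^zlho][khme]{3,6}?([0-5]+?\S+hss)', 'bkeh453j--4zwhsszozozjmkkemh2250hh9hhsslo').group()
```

'bkeh453j--4zwhsszozozjmkkemh2250hh9hhss'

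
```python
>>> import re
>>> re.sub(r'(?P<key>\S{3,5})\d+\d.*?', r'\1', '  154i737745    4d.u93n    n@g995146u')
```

'  154i7    4d.un    n@g99u'

Pattern: 3 to 5 of a non-whitespace character (captured as 'key'); then one or more of a digit, then a digit, then zero or more of any character (lazy).
With the lazy modifier that quantifier settles for the fewest repetitions that let the rest of the pattern succeed (the atoms after it are unaffected and can still be greedy).
Matches: at [2:12] → '154i737745'; at [16:22] → '4d.u93'; at [27:36] → 'n@g995146'.
The replacement refers to a captured group, so each match is rewritten using its own captured text.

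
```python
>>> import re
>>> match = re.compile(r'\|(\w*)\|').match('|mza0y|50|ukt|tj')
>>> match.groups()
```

('mza0y',)

`match` is anchored at position 0; if the pattern doesn't fit there, it returns None.
The match spans [0:7] → '|mza0y|'.
Captured: group 1 = 'mza0y'.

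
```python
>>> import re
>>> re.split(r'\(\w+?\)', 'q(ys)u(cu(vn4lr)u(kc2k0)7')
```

Matches to split on: at [1:5] → '(ys)'; at [9:16] → '(vn4lr)'; at [17:24] → '(kc2k0)'.
`split` removes every match and returns the 4 fragments in between.

['q', 'u(cu', 'u', '7']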